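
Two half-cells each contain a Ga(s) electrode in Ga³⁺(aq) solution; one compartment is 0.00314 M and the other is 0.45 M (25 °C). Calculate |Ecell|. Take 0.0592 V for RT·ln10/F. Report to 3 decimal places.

For a concentration cell E°cell = 0, since both electrodes use the same couple.
The compartment with the higher Ga³⁺(aq) concentration (0.45 M) acts as the cathode; ions are reduced there and produced at the dilute (0.00314 M) anode.
With n = 3, Ecell = −(0.0592/3)·log([dilute]/[conc]) = −(0.0592/3)·log(0.00314/0.45) = +0.043 V.

0.043 V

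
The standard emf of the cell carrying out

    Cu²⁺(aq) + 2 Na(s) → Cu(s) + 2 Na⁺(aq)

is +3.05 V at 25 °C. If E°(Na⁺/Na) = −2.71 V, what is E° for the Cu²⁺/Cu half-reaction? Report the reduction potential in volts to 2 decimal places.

+0.34 V

In the reaction as written the Cu²⁺/Cu couple is reduced (cathode) and Na⁺/Na is oxidized (anode), so E°cell = E°(Cu²⁺/Cu) − E°(Na⁺/Na).
E°(Cu²⁺/Cu) = E°cell + E°(anode) = +3.05 + (−2.71) = +0.34 V.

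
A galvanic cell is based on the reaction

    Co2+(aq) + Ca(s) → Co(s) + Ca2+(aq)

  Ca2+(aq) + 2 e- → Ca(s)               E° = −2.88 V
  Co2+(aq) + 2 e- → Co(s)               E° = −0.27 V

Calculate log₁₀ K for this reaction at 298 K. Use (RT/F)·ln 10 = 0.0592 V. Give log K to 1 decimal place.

log K = 88.2

The Co²⁺/Co couple is reduced (cathode); E°cell = −0.27 − (−2.88) = +2.61 V with n = 2.
At equilibrium E = 0, so log K = nE°cell / 0.0592 = (2)(+2.61) / 0.0592 = 88.2.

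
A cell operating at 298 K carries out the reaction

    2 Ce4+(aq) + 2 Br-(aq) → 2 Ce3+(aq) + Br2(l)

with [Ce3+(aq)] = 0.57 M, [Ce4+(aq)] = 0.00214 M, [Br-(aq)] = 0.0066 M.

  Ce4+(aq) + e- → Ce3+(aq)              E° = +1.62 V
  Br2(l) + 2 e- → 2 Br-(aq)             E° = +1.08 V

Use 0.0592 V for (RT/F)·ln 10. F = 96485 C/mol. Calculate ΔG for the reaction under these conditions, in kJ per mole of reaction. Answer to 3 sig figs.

−51.6 kJ/mol

E°cell = +1.62 − (+1.08) = +0.54 V; the balanced reaction transfers n = 2 electrons.
Q = [Ce3+(aq)]^2 / ([Ce4+(aq)]^2·[Br-(aq)]^2) = 1.63×10^9, so log Q = 9.212 and E = +0.54 − (0.0592/2)(9.212) = +0.2673 V.
Finally ΔG = −nFE = −(2)(96485 C/mol)(+0.2673 V) = −51.6 kJ/mol.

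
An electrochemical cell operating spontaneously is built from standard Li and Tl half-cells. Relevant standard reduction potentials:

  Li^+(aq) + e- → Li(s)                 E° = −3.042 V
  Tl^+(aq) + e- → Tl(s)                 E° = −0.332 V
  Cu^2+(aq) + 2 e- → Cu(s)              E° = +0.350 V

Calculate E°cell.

Of the two couples in this cell, the one with the more positive reduction potential is reduced at the cathode: here that is Tl⁺/Tl (−0.332 V); Li⁺/Li (−3.042 V) is the anode.
E°cell = E°(cathode) − E°(anode) = −0.332 − (−3.042) = +2.710 V.

+2.710 V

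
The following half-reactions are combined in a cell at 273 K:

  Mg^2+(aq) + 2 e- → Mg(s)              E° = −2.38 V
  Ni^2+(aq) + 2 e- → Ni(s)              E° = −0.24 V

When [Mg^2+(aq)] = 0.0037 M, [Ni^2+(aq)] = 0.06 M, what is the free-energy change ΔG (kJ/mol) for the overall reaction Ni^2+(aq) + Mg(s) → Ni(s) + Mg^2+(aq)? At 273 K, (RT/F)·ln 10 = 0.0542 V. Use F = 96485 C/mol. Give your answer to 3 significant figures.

−419 kJ/mol

The standard cell potential is −0.24 − (−2.38) = +2.14 V, with n = 2 electrons in the balanced equation.
The reaction quotient is [Mg^2+(aq)] / [Ni^2+(aq)] = 0.0617; by Nernst, E = +2.14 − (0.0542/2)(−1.210) = +2.1728 V.
ΔG = −nFE = −(2)(96485)(+2.1728) J/mol = −419 kJ/mol.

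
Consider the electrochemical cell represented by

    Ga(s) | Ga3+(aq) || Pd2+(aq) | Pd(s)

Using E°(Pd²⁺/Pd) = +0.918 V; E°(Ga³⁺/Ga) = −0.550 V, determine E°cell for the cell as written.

+1.468 V

By convention the left-hand electrode in cell notation is the anode (oxidation) and the right-hand electrode is the cathode (reduction).
E°cell = E°(right) − E°(left) = +0.918 − (−0.550) = +1.468 V.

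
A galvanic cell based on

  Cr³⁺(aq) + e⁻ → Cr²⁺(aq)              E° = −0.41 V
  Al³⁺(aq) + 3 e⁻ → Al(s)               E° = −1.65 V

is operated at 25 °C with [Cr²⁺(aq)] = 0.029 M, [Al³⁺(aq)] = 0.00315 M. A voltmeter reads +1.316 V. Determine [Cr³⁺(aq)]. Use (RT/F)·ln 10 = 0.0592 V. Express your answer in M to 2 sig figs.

Cr³⁺/Cr²⁺ is the cathode (higher E°); E°cell = −0.41 − (−1.65) = +1.24 V with n = 3.
Since E = E° − (0.0592/n)·log Q, log Q = n(E° − E)/0.0592 = −3.851.
For 3 Cr³⁺(aq) + Al(s) → 3 Cr²⁺(aq) + Al³⁺(aq), the reaction quotient is Q = ([Cr²⁺(aq)]^3·[Al³⁺(aq)]) / [Cr³⁺(aq)]^3.
Solving for the unknown gives log [Cr³⁺(aq)] = −1.088, so [Cr³⁺(aq)] ≈ 0.082 M.

0.082 M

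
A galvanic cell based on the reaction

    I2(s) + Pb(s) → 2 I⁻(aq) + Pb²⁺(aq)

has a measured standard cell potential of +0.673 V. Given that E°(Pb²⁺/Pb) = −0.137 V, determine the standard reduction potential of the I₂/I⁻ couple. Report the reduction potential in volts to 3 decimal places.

+0.536 V

In the reaction as written the I₂/I⁻ couple is reduced (cathode) and Pb²⁺/Pb is oxidized (anode), so E°cell = E°(I₂/I⁻) − E°(Pb²⁺/Pb).
E°(I₂/I⁻) = E°cell + E°(anode) = +0.673 + (−0.137) = +0.536 V.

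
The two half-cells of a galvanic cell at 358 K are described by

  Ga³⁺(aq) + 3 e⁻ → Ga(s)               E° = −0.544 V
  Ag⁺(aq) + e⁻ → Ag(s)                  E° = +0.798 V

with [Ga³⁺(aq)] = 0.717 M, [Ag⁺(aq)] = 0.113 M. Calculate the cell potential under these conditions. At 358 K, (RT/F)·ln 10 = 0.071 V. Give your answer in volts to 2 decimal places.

The Ag⁺/Ag couple has the more positive E°, so it is the cathode; Ga³⁺/Ga is the anode.
The standard potential is +0.798 − (−0.544) = +1.342 V and the balanced reaction transfers n = 3 electrons.
For the overall reaction 3 Ag⁺(aq) + Ga(s) → 3 Ag(s) + Ga³⁺(aq), Q = [Ga³⁺(aq)] / [Ag⁺(aq)]^3 = 497, giving log Q = 2.696.
By the Nernst equation, E = +1.342 − (0.071/3)·(2.696) = +1.28 V.

+1.28 V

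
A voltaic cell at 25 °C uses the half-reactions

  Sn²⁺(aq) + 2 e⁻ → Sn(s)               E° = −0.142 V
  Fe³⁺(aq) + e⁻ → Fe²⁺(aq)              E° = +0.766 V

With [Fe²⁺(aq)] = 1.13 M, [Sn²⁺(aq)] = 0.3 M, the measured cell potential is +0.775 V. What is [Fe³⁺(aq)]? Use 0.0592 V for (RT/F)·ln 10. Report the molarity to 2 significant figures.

0.0035 M

With Fe³⁺/Fe²⁺ at the cathode and Sn²⁺/Sn at the anode, E°cell = +0.766 − (−0.142) = +0.908 V (n = 2).
From the Nernst equation, log Q = n(E° − E)/0.0592 = 2·(+0.908 − (+0.775))/0.0592 = 4.493.
Balancing electrons gives 2 Fe³⁺(aq) + Sn(s) → 2 Fe²⁺(aq) + Sn²⁺(aq); thus Q = ([Fe²⁺(aq)]^2·[Sn²⁺(aq)]) / [Fe³⁺(aq)]^2.
Solving for the unknown gives log [Fe³⁺(aq)] = −2.455, so [Fe³⁺(aq)] ≈ 0.0035 M.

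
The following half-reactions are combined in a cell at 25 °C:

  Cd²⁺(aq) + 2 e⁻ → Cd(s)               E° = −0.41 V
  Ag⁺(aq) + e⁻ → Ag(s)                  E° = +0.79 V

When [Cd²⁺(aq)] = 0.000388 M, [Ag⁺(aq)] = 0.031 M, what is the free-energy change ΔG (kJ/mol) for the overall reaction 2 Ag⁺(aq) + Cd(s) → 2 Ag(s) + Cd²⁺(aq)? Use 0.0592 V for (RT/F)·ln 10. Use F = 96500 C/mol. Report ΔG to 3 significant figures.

E°cell = +0.79 − (−0.41) = +1.20 V; the balanced reaction transfers n = 2 electrons.
Q = [Cd²⁺(aq)] / [Ag⁺(aq)]^2 = 0.404, so log Q = −0.394 and E = +1.20 − (0.0592/2)(−0.394) = +1.2117 V.
Finally ΔG = −nFE = −(2)(96500 C/mol)(+1.2117 V) = −234 kJ/mol.

−234 kJ/mol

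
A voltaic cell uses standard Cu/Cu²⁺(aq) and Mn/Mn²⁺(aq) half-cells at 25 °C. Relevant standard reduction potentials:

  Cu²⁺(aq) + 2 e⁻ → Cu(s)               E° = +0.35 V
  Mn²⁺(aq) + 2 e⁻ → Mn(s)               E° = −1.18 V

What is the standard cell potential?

Of the two couples in this cell, the one with the more positive reduction potential is reduced at the cathode: here that is Cu²⁺/Cu (+0.35 V); Mn²⁺/Mn (−1.18 V) is the anode.
E°cell = E°(cathode) − E°(anode) = +0.35 − (−1.18) = +1.53 V.

+1.53 V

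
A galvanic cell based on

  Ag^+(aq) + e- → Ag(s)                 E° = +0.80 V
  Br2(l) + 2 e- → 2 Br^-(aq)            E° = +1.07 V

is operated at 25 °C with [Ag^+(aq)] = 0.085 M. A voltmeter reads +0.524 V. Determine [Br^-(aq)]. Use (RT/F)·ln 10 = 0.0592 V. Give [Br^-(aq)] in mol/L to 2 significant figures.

With Br₂/Br⁻ at the cathode and Ag⁺/Ag at the anode, E°cell = +1.07 − (+0.80) = +0.27 V (n = 2).
From the Nernst equation, log Q = n(E° − E)/0.0592 = 2·(+0.27 − (+0.524))/0.0592 = −8.581.
For Br2(l) + 2 Ag(s) → 2 Br^-(aq) + 2 Ag^+(aq), the reaction quotient is Q = [Br^-(aq)]^2·[Ag^+(aq)]^2.
Isolating [Br^-(aq)] in Q = 10^{−8.581} yields log [Br^-(aq)] = −3.220, i.e. 0.00060 M.

0.00060 M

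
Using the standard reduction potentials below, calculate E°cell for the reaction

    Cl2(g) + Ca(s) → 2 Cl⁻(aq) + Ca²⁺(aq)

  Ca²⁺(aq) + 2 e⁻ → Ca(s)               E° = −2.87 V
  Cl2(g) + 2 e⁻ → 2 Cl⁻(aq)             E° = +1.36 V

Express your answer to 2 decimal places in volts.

+4.23 V

In the reaction as written, Cl2(g) is reduced (cathode) and Ca²⁺(aq) is produced by oxidation at the anode.
E°cell = E°(cathode) − E°(anode) = +1.36 − (−2.87) = +4.23 V.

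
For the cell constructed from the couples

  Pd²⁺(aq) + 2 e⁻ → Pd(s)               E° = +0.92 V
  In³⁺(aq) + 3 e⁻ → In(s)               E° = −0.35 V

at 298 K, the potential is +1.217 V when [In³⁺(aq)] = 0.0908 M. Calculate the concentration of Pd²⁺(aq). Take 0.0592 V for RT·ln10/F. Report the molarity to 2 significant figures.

Pd²⁺/Pd is the cathode (higher E°); E°cell = +0.92 − (−0.35) = +1.27 V with n = 6.
Rearranging E = E° − (0.0592/n)·log Q gives log Q = 6(+1.27 − (+1.217))/0.0592 = 5.372.
For 3 Pd²⁺(aq) + 2 In(s) → 3 Pd(s) + 2 In³⁺(aq), the reaction quotient is Q = [In³⁺(aq)]^2 / [Pd²⁺(aq)]^3.
Isolating [Pd²⁺(aq)] in Q = 10^{5.372} yields log [Pd²⁺(aq)] = −2.485, i.e. 0.0033 M.

0.0033 M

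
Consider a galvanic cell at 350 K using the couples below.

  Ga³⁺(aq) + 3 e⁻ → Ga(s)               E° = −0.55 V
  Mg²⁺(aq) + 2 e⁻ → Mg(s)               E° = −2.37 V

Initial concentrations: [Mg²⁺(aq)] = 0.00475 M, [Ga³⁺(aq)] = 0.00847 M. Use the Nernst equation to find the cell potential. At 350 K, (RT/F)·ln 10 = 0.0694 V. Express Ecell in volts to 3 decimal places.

The Ga³⁺/Ga couple has the more positive E°, so it is the cathode; Mg²⁺/Mg is the anode.
E°cell = E°cat − E°an = −0.55 − (−2.37) = +1.82 V; n = 6.
Balancing gives 2 Ga³⁺(aq) + 3 Mg(s) → 2 Ga(s) + 3 Mg²⁺(aq); hence Q = [Mg²⁺(aq)]^3 / [Ga³⁺(aq)]^2 = 0.00149 (log Q = −2.826).
Applying E = E° − (RT ln10/nF)·log Q gives +1.82 − (0.0694/6)(−2.826) = +1.853 V.

+1.853 V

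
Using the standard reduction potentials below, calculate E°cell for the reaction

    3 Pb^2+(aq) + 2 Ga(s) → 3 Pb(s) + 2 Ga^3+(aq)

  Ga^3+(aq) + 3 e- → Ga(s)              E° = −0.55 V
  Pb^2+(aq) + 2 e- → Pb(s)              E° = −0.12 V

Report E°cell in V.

+0.43 V

In the reaction as written, Pb^2+(aq) is reduced (cathode) and Ga^3+(aq) is produced by oxidation at the anode.
E°cell = E°(cathode) − E°(anode) = −0.12 − (−0.55) = +0.43 V.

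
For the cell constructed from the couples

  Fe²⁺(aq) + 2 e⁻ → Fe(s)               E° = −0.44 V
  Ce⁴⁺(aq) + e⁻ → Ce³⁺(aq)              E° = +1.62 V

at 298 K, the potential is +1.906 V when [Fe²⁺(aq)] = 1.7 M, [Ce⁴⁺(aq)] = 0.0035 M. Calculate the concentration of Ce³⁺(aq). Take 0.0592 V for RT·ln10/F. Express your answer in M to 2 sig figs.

1.1 M

Ce⁴⁺/Ce³⁺ is the cathode (higher E°); E°cell = +1.62 − (−0.44) = +2.06 V with n = 2.
Since E = E° − (0.0592/n)·log Q, log Q = n(E° − E)/0.0592 = 5.203.
For 2 Ce⁴⁺(aq) + Fe(s) → 2 Ce³⁺(aq) + Fe²⁺(aq), the reaction quotient is Q = ([Ce³⁺(aq)]^2·[Fe²⁺(aq)]) / [Ce⁴⁺(aq)]^2.
Substituting the known concentrations and solving, log [Ce³⁺(aq)] = 0.030 and [Ce³⁺(aq)] = 1.1 M.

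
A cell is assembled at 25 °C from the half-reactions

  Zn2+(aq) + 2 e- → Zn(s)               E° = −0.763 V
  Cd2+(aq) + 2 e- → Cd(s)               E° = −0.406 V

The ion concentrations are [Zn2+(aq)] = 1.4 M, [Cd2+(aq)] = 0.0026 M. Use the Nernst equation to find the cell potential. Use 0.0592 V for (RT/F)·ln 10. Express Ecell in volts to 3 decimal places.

The Cd²⁺/Cd couple has the more positive E°, so it is the cathode; Zn²⁺/Zn is the anode.
E°cell = E°cat − E°an = −0.406 − (−0.763) = +0.357 V; n = 2.
The balanced reaction is Cd2+(aq) + Zn(s) → Cd(s) + Zn2+(aq), so Q = [Zn2+(aq)] / [Cd2+(aq)] = 538 and log Q = 2.731.
E = E° − (0.0592/n)·log Q = +0.357 − (0.0592/2)(2.731) = +0.276 V.

+0.276 V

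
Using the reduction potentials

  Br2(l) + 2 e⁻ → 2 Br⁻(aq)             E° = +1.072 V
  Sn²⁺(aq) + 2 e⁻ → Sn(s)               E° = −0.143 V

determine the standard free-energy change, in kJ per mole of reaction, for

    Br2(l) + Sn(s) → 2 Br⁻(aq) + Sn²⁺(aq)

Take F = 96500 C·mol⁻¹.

In the reaction as written Br2(l) is reduced, so the Br₂/Br⁻ couple is the cathode and Sn²⁺/Sn is the anode.
E°cell = +1.072 − (−0.143) = +1.215 V; balancing electrons gives n = 2.
ΔG° = −nFE°cell = −(2)(96500)(+1.215) J/mol = −234 kJ/mol.

−234 kJ/mol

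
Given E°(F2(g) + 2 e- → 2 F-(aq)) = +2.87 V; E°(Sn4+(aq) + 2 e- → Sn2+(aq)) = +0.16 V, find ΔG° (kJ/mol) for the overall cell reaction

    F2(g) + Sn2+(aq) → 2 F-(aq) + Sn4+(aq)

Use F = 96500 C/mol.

−523 kJ/mol

In the reaction as written F2(g) is reduced, so the F₂/F⁻ couple is the cathode and Sn⁴⁺/Sn²⁺ is the anode.
E°cell = +2.87 − (+0.16) = +2.71 V; balancing electrons gives n = 2.
ΔG° = −nFE°cell = −(2)(96500)(+2.71) J/mol = −523 kJ/mol.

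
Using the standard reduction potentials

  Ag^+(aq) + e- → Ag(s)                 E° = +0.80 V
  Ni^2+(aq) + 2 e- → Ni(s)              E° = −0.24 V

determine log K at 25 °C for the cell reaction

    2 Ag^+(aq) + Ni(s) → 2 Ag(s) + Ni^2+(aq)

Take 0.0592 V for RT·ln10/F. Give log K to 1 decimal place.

The Ag⁺/Ag couple is reduced (cathode); E°cell = +0.80 − (−0.24) = +1.04 V with n = 2.
At equilibrium E = 0, so log K = nE°cell / 0.0592 = (2)(+1.04) / 0.0592 = 35.1.

log K = 35.1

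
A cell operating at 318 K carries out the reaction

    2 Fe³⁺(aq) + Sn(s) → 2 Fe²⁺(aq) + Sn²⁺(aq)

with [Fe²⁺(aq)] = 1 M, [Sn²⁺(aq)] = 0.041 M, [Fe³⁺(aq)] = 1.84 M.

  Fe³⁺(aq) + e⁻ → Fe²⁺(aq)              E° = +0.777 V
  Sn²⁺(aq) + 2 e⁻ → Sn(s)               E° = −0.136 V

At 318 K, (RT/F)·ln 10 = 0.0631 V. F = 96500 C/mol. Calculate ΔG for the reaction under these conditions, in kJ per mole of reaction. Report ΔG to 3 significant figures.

−188 kJ/mol

The standard cell potential is +0.777 − (−0.136) = +0.913 V, with n = 2 electrons in the balanced equation.
Here Q = ([Fe²⁺(aq)]^2·[Sn²⁺(aq)]) / [Fe³⁺(aq)]^2 = 0.0121 (log Q = −1.917), giving E = +0.913 − (0.0631/2)·(−1.917) = +0.9735 V.
Then ΔG = −nFE = −2 × 96500 × +0.9735 J/mol = −188 kJ/mol.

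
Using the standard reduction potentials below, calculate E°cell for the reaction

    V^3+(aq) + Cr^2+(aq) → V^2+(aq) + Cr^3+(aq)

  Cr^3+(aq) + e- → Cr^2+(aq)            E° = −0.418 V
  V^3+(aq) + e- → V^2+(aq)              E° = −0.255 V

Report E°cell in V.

+0.163 V

V^3+(aq) gains electrons, so the V³⁺/V²⁺ couple is the cathode; the Cr³⁺/Cr²⁺ couple is the anode.
E°cell = E°(cathode) − E°(anode) = −0.255 − (−0.418) = +0.163 V.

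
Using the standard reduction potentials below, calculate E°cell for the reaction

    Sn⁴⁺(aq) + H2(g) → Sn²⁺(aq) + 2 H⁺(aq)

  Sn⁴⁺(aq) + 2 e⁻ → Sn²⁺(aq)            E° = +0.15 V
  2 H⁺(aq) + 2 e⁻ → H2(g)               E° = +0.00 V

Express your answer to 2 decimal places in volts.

+0.15 V

Sn⁴⁺(aq) gains electrons, so the Sn⁴⁺/Sn²⁺ couple is the cathode; the 2H⁺/H₂ couple is the anode.
E°cell = E°(cathode) − E°(anode) = +0.15 − (+0.00) = +0.15 V.
The positive value indicates the reaction is spontaneous as written.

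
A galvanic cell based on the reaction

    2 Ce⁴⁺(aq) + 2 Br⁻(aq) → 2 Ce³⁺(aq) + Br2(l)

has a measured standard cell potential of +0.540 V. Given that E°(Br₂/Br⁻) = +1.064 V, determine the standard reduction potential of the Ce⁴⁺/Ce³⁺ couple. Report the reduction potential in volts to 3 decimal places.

In the reaction as written the Ce⁴⁺/Ce³⁺ couple is reduced (cathode) and Br₂/Br⁻ is oxidized (anode), so E°cell = E°(Ce⁴⁺/Ce³⁺) − E°(Br₂/Br⁻).
E°(Ce⁴⁺/Ce³⁺) = E°cell + E°(anode) = +0.540 + (+1.064) = +1.604 V.

+1.604 V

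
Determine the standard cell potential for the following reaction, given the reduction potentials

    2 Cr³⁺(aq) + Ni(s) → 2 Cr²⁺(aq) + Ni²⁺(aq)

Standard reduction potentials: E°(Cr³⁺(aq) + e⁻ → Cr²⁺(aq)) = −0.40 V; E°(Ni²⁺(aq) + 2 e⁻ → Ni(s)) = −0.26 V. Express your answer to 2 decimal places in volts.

Cr³⁺(aq) gains electrons, so the Cr³⁺/Cr²⁺ couple is the cathode; the Ni²⁺/Ni couple is the anode.
E°cell = E°(cathode) − E°(anode) = −0.40 − (−0.26) = −0.14 V.

−0.14 V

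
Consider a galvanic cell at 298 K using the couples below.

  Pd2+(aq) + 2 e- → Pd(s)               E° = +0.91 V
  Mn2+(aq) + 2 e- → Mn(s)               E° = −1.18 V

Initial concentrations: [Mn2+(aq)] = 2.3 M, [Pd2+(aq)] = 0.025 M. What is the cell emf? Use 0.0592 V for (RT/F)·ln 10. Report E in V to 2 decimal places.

+2.03 V

Pd²⁺/Pd is reduced (cathode, E° = +0.91 V) and Mn²⁺/Mn is oxidized (anode).
E°cell = +0.91 − (−1.18) = +2.09 V, with n = 2 electrons transferred.
The balanced reaction is Pd2+(aq) + Mn(s) → Pd(s) + Mn2+(aq), so Q = [Mn2+(aq)] / [Pd2+(aq)] = 92 and log Q = 1.964.
By the Nernst equation, E = +2.09 − (0.0592/2)·(1.964) = +2.03 V.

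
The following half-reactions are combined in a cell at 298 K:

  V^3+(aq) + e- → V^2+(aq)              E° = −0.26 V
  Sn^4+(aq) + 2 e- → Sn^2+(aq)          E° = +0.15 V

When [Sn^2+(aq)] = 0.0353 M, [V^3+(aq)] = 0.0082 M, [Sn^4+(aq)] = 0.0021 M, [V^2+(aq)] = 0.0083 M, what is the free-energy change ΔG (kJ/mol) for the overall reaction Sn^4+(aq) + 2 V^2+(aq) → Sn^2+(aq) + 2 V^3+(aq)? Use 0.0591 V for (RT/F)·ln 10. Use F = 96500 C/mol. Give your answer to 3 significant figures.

With Sn⁴⁺/Sn²⁺ reduced at the cathode, E°cell = +0.15 − (−0.26) = +0.41 V and n = 2.
Q = ([Sn^2+(aq)]·[V^3+(aq)]^2) / ([Sn^4+(aq)]·[V^2+(aq)]^2) = 16.4, so log Q = 1.215 and E = +0.41 − (0.0591/2)(1.215) = +0.3741 V.
Then ΔG = −nFE = −2 × 96500 × +0.3741 J/mol = −72.2 kJ/mol.

−72.2 kJ/mol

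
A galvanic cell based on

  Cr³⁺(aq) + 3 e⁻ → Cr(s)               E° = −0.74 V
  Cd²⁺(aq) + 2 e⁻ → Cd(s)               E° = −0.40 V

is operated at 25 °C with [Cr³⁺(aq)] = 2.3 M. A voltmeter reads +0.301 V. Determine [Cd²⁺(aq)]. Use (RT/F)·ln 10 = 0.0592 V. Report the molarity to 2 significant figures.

0.084 M

With Cd²⁺/Cd at the cathode and Cr³⁺/Cr at the anode, E°cell = −0.40 − (−0.74) = +0.34 V (n = 6).
Rearranging E = E° − (0.0592/n)·log Q gives log Q = 6(+0.34 − (+0.301))/0.0592 = 3.953.
Balancing electrons gives 3 Cd²⁺(aq) + 2 Cr(s) → 3 Cd(s) + 2 Cr³⁺(aq); thus Q = [Cr³⁺(aq)]^2 / [Cd²⁺(aq)]^3.
Substituting the known concentrations and solving, log [Cd²⁺(aq)] = −1.077 and [Cd²⁺(aq)] = 0.084 M.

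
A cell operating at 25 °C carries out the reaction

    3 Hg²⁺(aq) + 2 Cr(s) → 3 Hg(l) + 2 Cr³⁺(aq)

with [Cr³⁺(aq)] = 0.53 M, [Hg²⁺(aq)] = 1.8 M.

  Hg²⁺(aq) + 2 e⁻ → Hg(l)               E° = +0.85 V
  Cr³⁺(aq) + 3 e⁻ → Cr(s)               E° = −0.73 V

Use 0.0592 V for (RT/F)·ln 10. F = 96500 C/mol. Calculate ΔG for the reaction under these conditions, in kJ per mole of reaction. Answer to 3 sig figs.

−922 kJ/mol

E°cell = +0.85 − (−0.73) = +1.58 V; the balanced reaction transfers n = 6 electrons.
Q = [Cr³⁺(aq)]^2 / [Hg²⁺(aq)]^3 = 0.0482, so log Q = −1.317 and E = +1.58 − (0.0592/6)(−1.317) = +1.5930 V.
Then ΔG = −nFE = −6 × 96500 × +1.5930 J/mol = −922 kJ/mol.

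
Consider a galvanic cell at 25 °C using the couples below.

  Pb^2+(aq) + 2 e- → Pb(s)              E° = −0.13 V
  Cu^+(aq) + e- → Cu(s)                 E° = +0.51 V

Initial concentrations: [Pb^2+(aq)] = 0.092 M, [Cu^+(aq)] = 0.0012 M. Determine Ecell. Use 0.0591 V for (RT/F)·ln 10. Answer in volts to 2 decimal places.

+0.50 V

Cu⁺/Cu is reduced (cathode, E° = +0.51 V) and Pb²⁺/Pb is oxidized (anode).
E°cell = E°cat − E°an = +0.51 − (−0.13) = +0.64 V; n = 2.
For the overall reaction 2 Cu^+(aq) + Pb(s) → 2 Cu(s) + Pb^2+(aq), Q = [Pb^2+(aq)] / [Cu^+(aq)]^2 = 6.39×10^4, giving log Q = 4.805.
Applying E = E° − (RT ln10/nF)·log Q gives +0.64 − (0.0591/2)(4.805) = +0.50 V.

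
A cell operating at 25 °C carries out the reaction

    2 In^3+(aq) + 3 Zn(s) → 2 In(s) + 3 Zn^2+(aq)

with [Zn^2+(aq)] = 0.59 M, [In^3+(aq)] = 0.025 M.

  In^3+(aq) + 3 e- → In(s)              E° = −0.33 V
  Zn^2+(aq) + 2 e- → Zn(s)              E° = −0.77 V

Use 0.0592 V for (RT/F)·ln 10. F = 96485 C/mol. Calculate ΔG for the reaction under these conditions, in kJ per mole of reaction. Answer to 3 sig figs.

The standard cell potential is −0.33 − (−0.77) = +0.44 V, with n = 6 electrons in the balanced equation.
Here Q = [Zn^2+(aq)]^3 / [In^3+(aq)]^2 = 329 (log Q = 2.517), giving E = +0.44 − (0.0592/6)·(2.517) = +0.4152 V.
ΔG = −nFE = −(6)(96485)(+0.4152) J/mol = −240 kJ/mol.

−240 kJ/mol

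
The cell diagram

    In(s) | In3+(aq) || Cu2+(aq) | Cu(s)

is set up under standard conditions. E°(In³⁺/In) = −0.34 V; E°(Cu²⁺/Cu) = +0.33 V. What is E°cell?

By convention the left-hand electrode in cell notation is the anode (oxidation) and the right-hand electrode is the cathode (reduction).
E°cell = E°(right) − E°(left) = +0.33 − (−0.34) = +0.67 V.

+0.67 V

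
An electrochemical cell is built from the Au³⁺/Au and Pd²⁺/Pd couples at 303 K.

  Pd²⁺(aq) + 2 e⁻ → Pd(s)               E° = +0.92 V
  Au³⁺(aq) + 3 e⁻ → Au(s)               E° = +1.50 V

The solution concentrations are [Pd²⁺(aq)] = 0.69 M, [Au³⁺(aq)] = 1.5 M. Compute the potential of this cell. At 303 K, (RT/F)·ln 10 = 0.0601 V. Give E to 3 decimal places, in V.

+0.588 V

Since E°(Au³⁺/Au) > E°(Pd²⁺/Pd), Au³⁺/Au serves as the cathode.
E°cell = E°cat − E°an = +1.50 − (+0.92) = +0.58 V; n = 6.
Balancing gives 2 Au³⁺(aq) + 3 Pd(s) → 2 Au(s) + 3 Pd²⁺(aq); hence Q = [Pd²⁺(aq)]^3 / [Au³⁺(aq)]^2 = 0.146 (log Q = −0.836).
Applying E = E° − (RT ln10/nF)·log Q gives +0.58 − (0.0601/6)(−0.836) = +0.588 V.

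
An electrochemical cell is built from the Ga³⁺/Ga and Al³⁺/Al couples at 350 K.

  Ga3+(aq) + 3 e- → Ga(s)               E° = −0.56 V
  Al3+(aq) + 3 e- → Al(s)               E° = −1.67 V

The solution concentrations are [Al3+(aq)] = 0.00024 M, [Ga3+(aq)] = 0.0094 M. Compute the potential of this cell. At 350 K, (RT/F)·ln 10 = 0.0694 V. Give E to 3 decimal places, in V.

Ga³⁺/Ga is reduced (cathode, E° = −0.56 V) and Al³⁺/Al is oxidized (anode).
E°cell = E°cat − E°an = −0.56 − (−1.67) = +1.11 V; n = 3.
Balancing gives Ga3+(aq) + Al(s) → Ga(s) + Al3+(aq); hence Q = [Al3+(aq)] / [Ga3+(aq)] = 0.0255 (log Q = −1.593).
E = E° − (0.0694/n)·log Q = +1.11 − (0.0694/3)(−1.593) = +1.147 V.

+1.147 V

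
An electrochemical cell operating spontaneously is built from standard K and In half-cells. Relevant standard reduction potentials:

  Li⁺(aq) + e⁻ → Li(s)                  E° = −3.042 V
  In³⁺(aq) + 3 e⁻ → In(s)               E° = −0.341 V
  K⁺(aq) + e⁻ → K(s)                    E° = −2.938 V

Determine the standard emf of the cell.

The In³⁺/In couple has the higher E°, so In ion is reduced (cathode) and K is oxidized (anode).
E°cell = E°(cathode) − E°(anode) = −0.341 − (−2.938) = +2.597 V.

+2.597 V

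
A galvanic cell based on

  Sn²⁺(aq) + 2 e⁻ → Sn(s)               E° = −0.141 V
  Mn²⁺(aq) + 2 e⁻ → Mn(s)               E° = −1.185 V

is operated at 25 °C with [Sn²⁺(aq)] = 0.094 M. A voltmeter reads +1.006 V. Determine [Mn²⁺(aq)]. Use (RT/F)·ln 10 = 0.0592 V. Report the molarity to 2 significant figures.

Sn²⁺/Sn is the cathode (higher E°); E°cell = −0.141 − (−1.185) = +1.044 V with n = 2.
Since E = E° − (0.0592/n)·log Q, log Q = n(E° − E)/0.0592 = 1.284.
Balancing electrons gives Sn²⁺(aq) + Mn(s) → Sn(s) + Mn²⁺(aq); thus Q = [Mn²⁺(aq)] / [Sn²⁺(aq)].
Substituting the known concentrations and solving, log [Mn²⁺(aq)] = 0.257 and [Mn²⁺(aq)] = 1.8 M.

1.8 M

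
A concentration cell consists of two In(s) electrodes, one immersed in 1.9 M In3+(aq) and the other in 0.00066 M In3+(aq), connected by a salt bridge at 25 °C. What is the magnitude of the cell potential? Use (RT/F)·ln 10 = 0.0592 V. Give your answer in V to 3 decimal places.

0.068 V

For a concentration cell E°cell = 0, since both electrodes use the same couple.
The compartment with the higher In3+(aq) concentration (1.9 M) acts as the cathode; ions are reduced there and produced at the dilute (0.00066 M) anode.
With n = 3, Ecell = −(0.0592/3)·log([dilute]/[conc]) = −(0.0592/3)·log(0.00066/1.9) = +0.068 V.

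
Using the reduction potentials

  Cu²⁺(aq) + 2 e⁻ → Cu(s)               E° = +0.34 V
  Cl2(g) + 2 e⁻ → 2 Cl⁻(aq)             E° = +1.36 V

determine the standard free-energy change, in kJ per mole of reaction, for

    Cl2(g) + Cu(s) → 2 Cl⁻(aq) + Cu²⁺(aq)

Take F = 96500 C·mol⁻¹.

−197 kJ/mol

In the reaction as written Cl2(g) is reduced, so the Cl₂/Cl⁻ couple is the cathode and Cu²⁺/Cu is the anode.
E°cell = +1.36 − (+0.34) = +1.02 V; balancing electrons gives n = 2.
ΔG° = −nFE°cell = −(2)(96500)(+1.02) J/mol = −197 kJ/mol.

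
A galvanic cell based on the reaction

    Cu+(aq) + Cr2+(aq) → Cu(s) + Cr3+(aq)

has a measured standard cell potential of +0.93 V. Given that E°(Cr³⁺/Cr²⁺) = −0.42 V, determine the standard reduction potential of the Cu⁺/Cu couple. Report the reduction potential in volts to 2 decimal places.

+0.51 V

In the reaction as written the Cu⁺/Cu couple is reduced (cathode) and Cr³⁺/Cr²⁺ is oxidized (anode), so E°cell = E°(Cu⁺/Cu) − E°(Cr³⁺/Cr²⁺).
E°(Cu⁺/Cu) = E°cell + E°(anode) = +0.93 + (−0.42) = +0.51 V.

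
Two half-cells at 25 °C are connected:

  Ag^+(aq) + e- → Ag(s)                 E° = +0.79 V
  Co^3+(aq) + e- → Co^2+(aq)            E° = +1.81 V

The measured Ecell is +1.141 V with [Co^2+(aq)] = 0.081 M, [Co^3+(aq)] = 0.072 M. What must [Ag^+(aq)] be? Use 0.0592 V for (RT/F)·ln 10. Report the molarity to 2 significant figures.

0.0080 M

Co³⁺/Co²⁺ is the cathode (higher E°); E°cell = +1.81 − (+0.79) = +1.02 V with n = 1.
Rearranging E = E° − (0.0592/n)·log Q gives log Q = 1(+1.02 − (+1.141))/0.0592 = −2.044.
Balancing electrons gives Co^3+(aq) + Ag(s) → Co^2+(aq) + Ag^+(aq); thus Q = ([Co^2+(aq)]·[Ag^+(aq)]) / [Co^3+(aq)].
Solving for the unknown gives log [Ag^+(aq)] = −2.095, so [Ag^+(aq)] ≈ 0.0080 M.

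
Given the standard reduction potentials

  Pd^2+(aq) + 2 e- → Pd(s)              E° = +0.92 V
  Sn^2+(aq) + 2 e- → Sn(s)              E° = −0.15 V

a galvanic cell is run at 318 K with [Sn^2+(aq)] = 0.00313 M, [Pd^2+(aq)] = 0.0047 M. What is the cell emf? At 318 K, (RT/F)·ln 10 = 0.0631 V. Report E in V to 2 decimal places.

The Pd²⁺/Pd couple has the more positive E°, so it is the cathode; Sn²⁺/Sn is the anode.
E°cell = E°cat − E°an = +0.92 − (−0.15) = +1.07 V; n = 2.
For the overall reaction Pd^2+(aq) + Sn(s) → Pd(s) + Sn^2+(aq), Q = [Sn^2+(aq)] / [Pd^2+(aq)] = 0.666, giving log Q = −0.177.
E = E° − (0.0631/n)·log Q = +1.07 − (0.0631/2)(−0.177) = +1.08 V.

+1.08 V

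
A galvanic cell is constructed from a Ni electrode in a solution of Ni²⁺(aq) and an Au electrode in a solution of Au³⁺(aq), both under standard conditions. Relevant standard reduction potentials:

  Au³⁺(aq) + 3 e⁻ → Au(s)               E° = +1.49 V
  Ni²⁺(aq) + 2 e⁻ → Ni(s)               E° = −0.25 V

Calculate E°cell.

Of the two couples in this cell, the one with the more positive reduction potential is reduced at the cathode: here that is Au³⁺/Au (+1.49 V); Ni²⁺/Ni (−0.25 V) is the anode.
E°cell = E°(cathode) − E°(anode) = +1.49 − (−0.25) = +1.74 V.

+1.74 V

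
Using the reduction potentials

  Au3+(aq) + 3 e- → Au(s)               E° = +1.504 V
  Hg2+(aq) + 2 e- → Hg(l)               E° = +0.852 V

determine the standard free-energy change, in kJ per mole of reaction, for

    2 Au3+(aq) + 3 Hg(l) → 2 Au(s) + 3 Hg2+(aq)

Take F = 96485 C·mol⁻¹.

In the reaction as written Au3+(aq) is reduced, so the Au³⁺/Au couple is the cathode and Hg²⁺/Hg is the anode.
E°cell = +1.504 − (+0.852) = +0.652 V; balancing electrons gives n = 6.
ΔG° = −nFE°cell = −(6)(96485)(+0.652) J/mol = −377 kJ/mol.

−377 kJ/mol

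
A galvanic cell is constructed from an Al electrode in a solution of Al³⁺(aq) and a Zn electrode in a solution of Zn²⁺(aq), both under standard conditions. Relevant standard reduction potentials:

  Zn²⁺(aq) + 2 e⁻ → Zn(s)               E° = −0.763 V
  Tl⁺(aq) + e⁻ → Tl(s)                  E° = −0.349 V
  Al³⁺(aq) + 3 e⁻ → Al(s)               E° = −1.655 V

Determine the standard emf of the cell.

The Zn²⁺/Zn couple has the higher E°, so Zn ion is reduced (cathode) and Al is oxidized (anode).
E°cell = E°(cathode) − E°(anode) = −0.763 − (−1.655) = +0.892 V.

+0.892 V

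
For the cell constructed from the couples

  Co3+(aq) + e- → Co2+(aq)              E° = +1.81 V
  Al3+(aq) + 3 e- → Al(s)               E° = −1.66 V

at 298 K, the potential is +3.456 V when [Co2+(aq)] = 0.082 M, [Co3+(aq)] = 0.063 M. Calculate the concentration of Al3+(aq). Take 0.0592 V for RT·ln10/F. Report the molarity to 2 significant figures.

2.3 M

The Co³⁺/Co²⁺ couple has the larger reduction potential, so it is the cathode: E°cell = +1.81 − (−1.66) = +3.47 V and n = 3.
From the Nernst equation, log Q = n(E° − E)/0.0592 = 3·(+3.47 − (+3.456))/0.0592 = 0.709.
For 3 Co3+(aq) + Al(s) → 3 Co2+(aq) + Al3+(aq), the reaction quotient is Q = ([Co2+(aq)]^3·[Al3+(aq)]) / [Co3+(aq)]^3.
Solving for the unknown gives log [Al3+(aq)] = 0.366, so [Al3+(aq)] ≈ 2.3 M.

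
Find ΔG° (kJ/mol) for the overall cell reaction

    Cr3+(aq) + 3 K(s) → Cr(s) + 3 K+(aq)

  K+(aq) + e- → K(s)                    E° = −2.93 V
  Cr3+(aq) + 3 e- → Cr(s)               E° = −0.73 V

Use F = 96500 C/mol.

In the reaction as written Cr3+(aq) is reduced, so the Cr³⁺/Cr couple is the cathode and K⁺/K is the anode.
E°cell = −0.73 − (−2.93) = +2.20 V; balancing electrons gives n = 3.
ΔG° = −nFE°cell = −(3)(96500)(+2.20) J/mol = −637 kJ/mol.

−637 kJ/mol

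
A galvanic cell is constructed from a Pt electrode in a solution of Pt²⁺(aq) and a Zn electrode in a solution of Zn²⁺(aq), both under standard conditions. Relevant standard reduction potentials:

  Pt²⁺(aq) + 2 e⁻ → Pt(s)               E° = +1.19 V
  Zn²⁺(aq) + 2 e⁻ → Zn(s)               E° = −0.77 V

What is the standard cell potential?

+1.96 V

Of the two couples in this cell, the one with the more positive reduction potential is reduced at the cathode: here that is Pt²⁺/Pt (+1.19 V); Zn²⁺/Zn (−0.77 V) is the anode.
E°cell = E°(cathode) − E°(anode) = +1.19 − (−0.77) = +1.96 V.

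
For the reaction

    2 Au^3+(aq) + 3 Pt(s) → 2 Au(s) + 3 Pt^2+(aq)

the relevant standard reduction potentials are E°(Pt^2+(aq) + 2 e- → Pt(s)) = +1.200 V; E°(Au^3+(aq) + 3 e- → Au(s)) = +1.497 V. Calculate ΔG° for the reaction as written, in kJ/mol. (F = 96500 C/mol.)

−172 kJ/mol

In the reaction as written Au^3+(aq) is reduced, so the Au³⁺/Au couple is the cathode and Pt²⁺/Pt is the anode.
E°cell = +1.497 − (+1.200) = +0.297 V; balancing electrons gives n = 6.
ΔG° = −nFE°cell = −(6)(96500)(+0.297) J/mol = −172 kJ/mol.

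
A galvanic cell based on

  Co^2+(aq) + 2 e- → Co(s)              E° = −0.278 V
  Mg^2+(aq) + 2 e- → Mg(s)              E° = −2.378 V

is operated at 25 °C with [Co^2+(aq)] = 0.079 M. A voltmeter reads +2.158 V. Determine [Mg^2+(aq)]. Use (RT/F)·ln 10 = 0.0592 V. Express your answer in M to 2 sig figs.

Co²⁺/Co is the cathode (higher E°); E°cell = −0.278 − (−2.378) = +2.100 V with n = 2.
Rearranging E = E° − (0.0592/n)·log Q gives log Q = 2(+2.100 − (+2.158))/0.0592 = −1.959.
Balancing electrons gives Co^2+(aq) + Mg(s) → Co(s) + Mg^2+(aq); thus Q = [Mg^2+(aq)] / [Co^2+(aq)].
Solving for the unknown gives log [Mg^2+(aq)] = −3.061, so [Mg^2+(aq)] ≈ 0.00087 M.

0.00087 M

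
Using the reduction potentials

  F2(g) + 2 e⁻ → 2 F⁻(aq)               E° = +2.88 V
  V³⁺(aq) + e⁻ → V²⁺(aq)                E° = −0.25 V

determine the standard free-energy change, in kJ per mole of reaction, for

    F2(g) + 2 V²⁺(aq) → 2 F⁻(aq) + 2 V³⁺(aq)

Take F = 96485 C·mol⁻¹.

In the reaction as written F2(g) is reduced, so the F₂/F⁻ couple is the cathode and V³⁺/V²⁺ is the anode.
E°cell = +2.88 − (−0.25) = +3.13 V; balancing electrons gives n = 2.
ΔG° = −nFE°cell = −(2)(96485)(+3.13) J/mol = −604 kJ/mol.

−604 kJ/mol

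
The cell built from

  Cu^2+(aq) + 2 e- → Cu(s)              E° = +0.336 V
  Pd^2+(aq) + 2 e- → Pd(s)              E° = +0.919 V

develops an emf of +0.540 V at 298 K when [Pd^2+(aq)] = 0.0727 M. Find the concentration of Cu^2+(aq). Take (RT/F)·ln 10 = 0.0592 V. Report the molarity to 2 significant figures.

2.1 M

With Pd²⁺/Pd at the cathode and Cu²⁺/Cu at the anode, E°cell = +0.919 − (+0.336) = +0.583 V (n = 2).
Since E = E° − (0.0592/n)·log Q, log Q = n(E° − E)/0.0592 = 1.453.
For Pd^2+(aq) + Cu(s) → Pd(s) + Cu^2+(aq), the reaction quotient is Q = [Cu^2+(aq)] / [Pd^2+(aq)].
Substituting the known concentrations and solving, log [Cu^2+(aq)] = 0.315 and [Cu^2+(aq)] = 2.1 M.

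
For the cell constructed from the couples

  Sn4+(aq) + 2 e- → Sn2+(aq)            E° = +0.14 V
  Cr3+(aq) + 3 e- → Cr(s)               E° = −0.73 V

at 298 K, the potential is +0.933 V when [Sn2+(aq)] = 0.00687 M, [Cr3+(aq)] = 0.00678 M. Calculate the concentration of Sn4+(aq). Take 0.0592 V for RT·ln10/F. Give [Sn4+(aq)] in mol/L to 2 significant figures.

0.033 M

The Sn⁴⁺/Sn²⁺ couple has the larger reduction potential, so it is the cathode: E°cell = +0.14 − (−0.73) = +0.87 V and n = 6.
Since E = E° − (0.0592/n)·log Q, log Q = n(E° − E)/0.0592 = −6.385.
Balancing electrons gives 3 Sn4+(aq) + 2 Cr(s) → 3 Sn2+(aq) + 2 Cr3+(aq); thus Q = ([Sn2+(aq)]^3·[Cr3+(aq)]^2) / [Sn4+(aq)]^3.
Solving for the unknown gives log [Sn4+(aq)] = −1.481, so [Sn4+(aq)] ≈ 0.033 M.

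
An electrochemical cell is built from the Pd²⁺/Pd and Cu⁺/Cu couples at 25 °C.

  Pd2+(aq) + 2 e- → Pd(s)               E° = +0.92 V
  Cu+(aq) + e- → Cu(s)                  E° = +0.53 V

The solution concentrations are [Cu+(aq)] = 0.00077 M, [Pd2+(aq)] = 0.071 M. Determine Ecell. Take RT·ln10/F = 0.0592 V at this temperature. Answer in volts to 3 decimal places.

+0.540 V

The Pd²⁺/Pd couple has the more positive E°, so it is the cathode; Cu⁺/Cu is the anode.
The standard potential is +0.92 − (+0.53) = +0.39 V and the balanced reaction transfers n = 2 electrons.
The balanced reaction is Pd2+(aq) + 2 Cu(s) → Pd(s) + 2 Cu+(aq), so Q = [Cu+(aq)]^2 / [Pd2+(aq)] = 8.35×10^−6 and log Q = −5.078.
By the Nernst equation, E = +0.39 − (0.0592/2)·(−5.078) = +0.540 V.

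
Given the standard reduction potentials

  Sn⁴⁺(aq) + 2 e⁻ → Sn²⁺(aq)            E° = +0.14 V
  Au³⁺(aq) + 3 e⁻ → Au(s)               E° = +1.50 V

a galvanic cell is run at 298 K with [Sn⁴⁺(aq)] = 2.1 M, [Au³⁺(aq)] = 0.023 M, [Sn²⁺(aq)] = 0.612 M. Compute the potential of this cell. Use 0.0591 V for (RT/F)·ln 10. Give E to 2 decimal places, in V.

Au³⁺/Au is reduced (cathode, E° = +1.50 V) and Sn⁴⁺/Sn²⁺ is oxidized (anode).
The standard potential is +1.50 − (+0.14) = +1.36 V and the balanced reaction transfers n = 6 electrons.
For the overall reaction 2 Au³⁺(aq) + 3 Sn²⁺(aq) → 2 Au(s) + 3 Sn⁴⁺(aq), Q = [Sn⁴⁺(aq)]^3 / ([Au³⁺(aq)]^2·[Sn²⁺(aq)]^3) = 7.64×10^4, giving log Q = 4.883.
Applying E = E° − (RT ln10/nF)·log Q gives +1.36 − (0.0591/6)(4.883) = +1.31 V.

+1.31 V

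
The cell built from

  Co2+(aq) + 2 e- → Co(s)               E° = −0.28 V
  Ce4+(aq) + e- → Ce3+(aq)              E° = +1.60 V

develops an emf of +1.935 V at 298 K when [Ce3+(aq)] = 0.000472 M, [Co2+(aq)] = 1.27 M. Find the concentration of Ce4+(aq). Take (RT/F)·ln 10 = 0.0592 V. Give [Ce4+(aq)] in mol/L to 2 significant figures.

The Ce⁴⁺/Ce³⁺ couple has the larger reduction potential, so it is the cathode: E°cell = +1.60 − (−0.28) = +1.88 V and n = 2.
Rearranging E = E° − (0.0592/n)·log Q gives log Q = 2(+1.88 − (+1.935))/0.0592 = −1.858.
Balancing electrons gives 2 Ce4+(aq) + Co(s) → 2 Ce3+(aq) + Co2+(aq); thus Q = ([Ce3+(aq)]^2·[Co2+(aq)]) / [Ce4+(aq)]^2.
Isolating [Ce4+(aq)] in Q = 10^{−1.858} yields log [Ce4+(aq)] = −2.345, i.e. 0.0045 M.

0.0045 M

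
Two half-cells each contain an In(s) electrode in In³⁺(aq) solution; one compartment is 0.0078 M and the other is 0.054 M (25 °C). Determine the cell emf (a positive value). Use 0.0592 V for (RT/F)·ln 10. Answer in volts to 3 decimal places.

For a concentration cell E°cell = 0, since both electrodes use the same couple.
The compartment with the higher In³⁺(aq) concentration (0.054 M) acts as the cathode; ions are reduced there and produced at the dilute (0.0078 M) anode.
With n = 3, Ecell = −(0.0592/3)·log([dilute]/[conc]) = −(0.0592/3)·log(0.0078/0.054) = +0.017 V.

0.017 V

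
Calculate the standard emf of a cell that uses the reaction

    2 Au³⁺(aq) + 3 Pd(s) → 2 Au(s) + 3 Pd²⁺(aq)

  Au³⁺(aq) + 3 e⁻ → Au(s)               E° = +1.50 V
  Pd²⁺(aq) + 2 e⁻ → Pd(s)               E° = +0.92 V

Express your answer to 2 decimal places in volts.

+0.58 V

In the reaction as written, Au³⁺(aq) is reduced (cathode) and Pd²⁺(aq) is produced by oxidation at the anode.
E°cell = E°(cathode) − E°(anode) = +1.50 − (+0.92) = +0.58 V.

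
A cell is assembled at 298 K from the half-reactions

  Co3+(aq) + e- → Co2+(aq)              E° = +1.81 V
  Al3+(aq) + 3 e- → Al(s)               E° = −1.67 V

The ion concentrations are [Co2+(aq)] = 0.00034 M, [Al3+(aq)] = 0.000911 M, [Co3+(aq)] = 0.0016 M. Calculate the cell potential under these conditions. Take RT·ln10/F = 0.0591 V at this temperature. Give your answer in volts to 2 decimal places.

+3.58 V

The Co³⁺/Co²⁺ couple has the more positive E°, so it is the cathode; Al³⁺/Al is the anode.
E°cell = E°cat − E°an = +1.81 − (−1.67) = +3.48 V; n = 3.
The balanced reaction is 3 Co3+(aq) + Al(s) → 3 Co2+(aq) + Al3+(aq), so Q = ([Co2+(aq)]^3·[Al3+(aq)]) / [Co3+(aq)]^3 = 8.74×10^−6 and log Q = −5.058.
By the Nernst equation, E = +3.48 − (0.0591/3)·(−5.058) = +3.58 V.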